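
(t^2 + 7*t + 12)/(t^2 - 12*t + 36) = (t^2 + 7*t + 12)/(t^2 - 12*t + 36)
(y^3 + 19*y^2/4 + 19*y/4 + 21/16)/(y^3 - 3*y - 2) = (16*y^3 + 76*y^2 + 76*y + 21)/(16*(y^3 - 3*y - 2))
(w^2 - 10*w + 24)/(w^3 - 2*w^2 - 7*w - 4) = (w - 6)/(w^2 + 2*w + 1)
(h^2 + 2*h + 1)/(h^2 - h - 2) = (h + 1)/(h - 2)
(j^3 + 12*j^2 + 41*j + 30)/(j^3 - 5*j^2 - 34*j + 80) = (j^2 + 7*j + 6)/(j^2 - 10*j + 16)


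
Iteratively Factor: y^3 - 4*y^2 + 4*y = (y)*(y^2 - 4*y + 4) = y*(y - 2)*(y - 2)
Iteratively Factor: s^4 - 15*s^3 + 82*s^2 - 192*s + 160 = (s - 4)*(s^3 - 11*s^2 + 38*s - 40) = (s - 5)*(s - 4)*(s^2 - 6*s + 8) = (s - 5)*(s - 4)*(s - 2)*(s - 4)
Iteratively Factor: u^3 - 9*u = (u)*(u^2 - 9) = u*(u + 3)*(u - 3)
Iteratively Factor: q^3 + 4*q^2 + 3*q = (q + 1)*(q^2 + 3*q) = (q + 1)*(q + 3)*(q)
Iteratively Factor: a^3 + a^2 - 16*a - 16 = (a - 4)*(a^2 + 5*a + 4) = (a - 4)*(a + 4)*(a + 1)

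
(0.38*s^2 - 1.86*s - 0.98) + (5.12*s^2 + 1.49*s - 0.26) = 5.5*s^2 - 0.37*s - 1.24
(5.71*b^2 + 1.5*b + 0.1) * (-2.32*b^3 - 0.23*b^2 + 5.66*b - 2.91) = -13.2472*b^5 - 4.7933*b^4 + 31.7416*b^3 - 8.1491*b^2 - 3.799*b - 0.291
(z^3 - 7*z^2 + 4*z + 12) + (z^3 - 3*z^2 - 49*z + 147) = 2*z^3 - 10*z^2 - 45*z + 159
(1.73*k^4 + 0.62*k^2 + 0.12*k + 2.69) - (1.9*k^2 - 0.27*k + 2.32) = 1.73*k^4 - 1.28*k^2 + 0.39*k + 0.37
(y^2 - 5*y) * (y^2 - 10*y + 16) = y^4 - 15*y^3 + 66*y^2 - 80*y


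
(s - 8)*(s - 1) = s^2 - 9*s + 8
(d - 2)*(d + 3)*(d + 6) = d^3 + 7*d^2 - 36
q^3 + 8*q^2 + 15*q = q*(q + 3)*(q + 5)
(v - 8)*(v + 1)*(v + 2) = v^3 - 5*v^2 - 22*v - 16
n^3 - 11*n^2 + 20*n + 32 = (n - 8)*(n - 4)*(n + 1)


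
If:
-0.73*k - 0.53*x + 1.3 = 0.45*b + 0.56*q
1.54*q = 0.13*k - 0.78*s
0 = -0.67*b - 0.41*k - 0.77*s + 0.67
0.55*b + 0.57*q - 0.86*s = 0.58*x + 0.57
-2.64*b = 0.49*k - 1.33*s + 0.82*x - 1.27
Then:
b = 0.16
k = 1.72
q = 0.24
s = -0.19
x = -0.31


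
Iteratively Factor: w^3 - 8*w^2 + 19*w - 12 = (w - 4)*(w^2 - 4*w + 3) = (w - 4)*(w - 3)*(w - 1)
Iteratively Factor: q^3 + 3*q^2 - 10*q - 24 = (q + 4)*(q^2 - q - 6) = (q + 2)*(q + 4)*(q - 3)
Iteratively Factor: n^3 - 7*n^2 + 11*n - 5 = (n - 1)*(n^2 - 6*n + 5) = (n - 5)*(n - 1)*(n - 1)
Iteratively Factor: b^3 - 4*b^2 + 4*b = (b - 2)*(b^2 - 2*b) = b*(b - 2)*(b - 2)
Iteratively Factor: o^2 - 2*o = (o)*(o - 2)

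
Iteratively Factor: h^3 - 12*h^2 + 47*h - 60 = (h - 5)*(h^2 - 7*h + 12) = (h - 5)*(h - 4)*(h - 3)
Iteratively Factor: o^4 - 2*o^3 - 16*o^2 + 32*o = (o - 4)*(o^3 + 2*o^2 - 8*o) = (o - 4)*(o - 2)*(o^2 + 4*o) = o*(o - 4)*(o - 2)*(o + 4)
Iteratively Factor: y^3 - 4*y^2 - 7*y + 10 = (y + 2)*(y^2 - 6*y + 5) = (y - 1)*(y + 2)*(y - 5)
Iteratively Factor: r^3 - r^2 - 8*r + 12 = (r - 2)*(r^2 + r - 6) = (r - 2)*(r + 3)*(r - 2)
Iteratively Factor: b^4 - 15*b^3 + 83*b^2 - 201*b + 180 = (b - 4)*(b^3 - 11*b^2 + 39*b - 45) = (b - 5)*(b - 4)*(b^2 - 6*b + 9) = (b - 5)*(b - 4)*(b - 3)*(b - 3)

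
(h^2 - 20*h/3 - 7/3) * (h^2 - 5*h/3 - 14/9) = h^4 - 25*h^3/3 + 65*h^2/9 + 385*h/27 + 98/27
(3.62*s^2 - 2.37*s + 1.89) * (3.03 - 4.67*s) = -16.9054*s^3 + 22.0365*s^2 - 16.0074*s + 5.7267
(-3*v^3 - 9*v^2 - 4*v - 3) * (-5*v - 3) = 15*v^4 + 54*v^3 + 47*v^2 + 27*v + 9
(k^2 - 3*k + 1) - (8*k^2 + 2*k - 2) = -7*k^2 - 5*k + 3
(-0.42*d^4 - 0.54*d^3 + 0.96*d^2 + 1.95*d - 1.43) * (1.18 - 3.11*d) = 1.3062*d^5 + 1.1838*d^4 - 3.6228*d^3 - 4.9317*d^2 + 6.7483*d - 1.6874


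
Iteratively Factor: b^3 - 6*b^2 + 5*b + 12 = (b + 1)*(b^2 - 7*b + 12) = (b - 4)*(b + 1)*(b - 3)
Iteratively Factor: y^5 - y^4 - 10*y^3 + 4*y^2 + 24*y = (y - 3)*(y^4 + 2*y^3 - 4*y^2 - 8*y) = y*(y - 3)*(y^3 + 2*y^2 - 4*y - 8) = y*(y - 3)*(y + 2)*(y^2 - 4) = y*(y - 3)*(y + 2)^2*(y - 2)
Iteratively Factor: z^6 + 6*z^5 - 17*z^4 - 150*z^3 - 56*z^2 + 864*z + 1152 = (z + 4)*(z^5 + 2*z^4 - 25*z^3 - 50*z^2 + 144*z + 288) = (z - 4)*(z + 4)*(z^4 + 6*z^3 - z^2 - 54*z - 72) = (z - 4)*(z + 4)^2*(z^3 + 2*z^2 - 9*z - 18) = (z - 4)*(z - 3)*(z + 4)^2*(z^2 + 5*z + 6) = (z - 4)*(z - 3)*(z + 3)*(z + 4)^2*(z + 2)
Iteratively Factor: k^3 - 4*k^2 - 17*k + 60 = (k - 5)*(k^2 + k - 12) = (k - 5)*(k + 4)*(k - 3)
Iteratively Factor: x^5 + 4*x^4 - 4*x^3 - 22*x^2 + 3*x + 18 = (x - 1)*(x^4 + 5*x^3 + x^2 - 21*x - 18) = (x - 1)*(x + 1)*(x^3 + 4*x^2 - 3*x - 18) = (x - 1)*(x + 1)*(x + 3)*(x^2 + x - 6) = (x - 1)*(x + 1)*(x + 3)^2*(x - 2)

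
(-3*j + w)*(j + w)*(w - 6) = -3*j^2*w + 18*j^2 - 2*j*w^2 + 12*j*w + w^3 - 6*w^2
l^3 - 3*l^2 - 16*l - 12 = (l - 6)*(l + 1)*(l + 2)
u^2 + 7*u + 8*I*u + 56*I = (u + 7)*(u + 8*I)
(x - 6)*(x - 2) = x^2 - 8*x + 12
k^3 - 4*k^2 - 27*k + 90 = (k - 6)*(k - 3)*(k + 5)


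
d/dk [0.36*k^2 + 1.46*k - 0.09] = 0.72*k + 1.46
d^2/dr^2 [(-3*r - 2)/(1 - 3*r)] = 54/(3*r - 1)^3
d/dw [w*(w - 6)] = 2*w - 6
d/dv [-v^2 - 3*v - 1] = -2*v - 3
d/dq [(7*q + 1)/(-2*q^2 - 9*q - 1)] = 2*(7*q^2 + 2*q + 1)/(4*q^4 + 36*q^3 + 85*q^2 + 18*q + 1)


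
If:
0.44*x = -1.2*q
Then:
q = -0.366666666666667*x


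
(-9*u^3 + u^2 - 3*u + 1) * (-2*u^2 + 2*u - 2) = 18*u^5 - 20*u^4 + 26*u^3 - 10*u^2 + 8*u - 2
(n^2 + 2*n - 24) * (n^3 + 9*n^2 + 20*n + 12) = n^5 + 11*n^4 + 14*n^3 - 164*n^2 - 456*n - 288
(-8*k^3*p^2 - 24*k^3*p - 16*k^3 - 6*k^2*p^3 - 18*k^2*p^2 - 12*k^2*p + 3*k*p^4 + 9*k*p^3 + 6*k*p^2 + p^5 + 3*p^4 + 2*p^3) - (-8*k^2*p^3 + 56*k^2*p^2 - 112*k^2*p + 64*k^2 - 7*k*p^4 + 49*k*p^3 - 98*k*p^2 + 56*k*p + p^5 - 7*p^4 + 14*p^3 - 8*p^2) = -8*k^3*p^2 - 24*k^3*p - 16*k^3 + 2*k^2*p^3 - 74*k^2*p^2 + 100*k^2*p - 64*k^2 + 10*k*p^4 - 40*k*p^3 + 104*k*p^2 - 56*k*p + 10*p^4 - 12*p^3 + 8*p^2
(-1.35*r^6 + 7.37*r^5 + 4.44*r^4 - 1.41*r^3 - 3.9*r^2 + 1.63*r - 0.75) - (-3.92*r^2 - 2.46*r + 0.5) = -1.35*r^6 + 7.37*r^5 + 4.44*r^4 - 1.41*r^3 + 0.02*r^2 + 4.09*r - 1.25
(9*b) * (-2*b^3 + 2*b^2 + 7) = -18*b^4 + 18*b^3 + 63*b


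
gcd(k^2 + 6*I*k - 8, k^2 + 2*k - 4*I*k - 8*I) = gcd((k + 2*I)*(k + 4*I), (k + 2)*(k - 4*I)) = 1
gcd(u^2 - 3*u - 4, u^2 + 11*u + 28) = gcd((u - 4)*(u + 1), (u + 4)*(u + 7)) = 1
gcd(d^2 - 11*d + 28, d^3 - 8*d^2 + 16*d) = d - 4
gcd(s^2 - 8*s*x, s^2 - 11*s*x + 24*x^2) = -s + 8*x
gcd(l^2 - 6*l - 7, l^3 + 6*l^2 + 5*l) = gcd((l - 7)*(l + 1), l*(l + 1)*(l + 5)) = l + 1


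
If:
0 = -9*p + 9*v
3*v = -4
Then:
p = -4/3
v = -4/3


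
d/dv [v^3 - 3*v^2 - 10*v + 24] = 3*v^2 - 6*v - 10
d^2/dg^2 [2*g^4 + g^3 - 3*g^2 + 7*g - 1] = 24*g^2 + 6*g - 6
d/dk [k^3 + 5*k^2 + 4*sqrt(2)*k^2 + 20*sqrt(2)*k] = 3*k^2 + 10*k + 8*sqrt(2)*k + 20*sqrt(2)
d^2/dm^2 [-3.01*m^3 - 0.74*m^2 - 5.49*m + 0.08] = -18.06*m - 1.48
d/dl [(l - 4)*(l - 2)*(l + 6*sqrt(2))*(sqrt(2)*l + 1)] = 4*sqrt(2)*l^3 - 18*sqrt(2)*l^2 + 39*l^2 - 156*l + 28*sqrt(2)*l - 36*sqrt(2) + 104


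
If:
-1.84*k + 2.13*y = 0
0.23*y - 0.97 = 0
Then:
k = 4.88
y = 4.22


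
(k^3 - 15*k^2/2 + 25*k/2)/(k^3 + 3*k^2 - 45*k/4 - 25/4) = 2*k*(k - 5)/(2*k^2 + 11*k + 5)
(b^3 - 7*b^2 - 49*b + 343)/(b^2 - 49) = b - 7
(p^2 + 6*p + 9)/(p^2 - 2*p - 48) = (p^2 + 6*p + 9)/(p^2 - 2*p - 48)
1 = 1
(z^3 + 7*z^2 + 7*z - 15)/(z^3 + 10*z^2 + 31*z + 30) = (z - 1)/(z + 2)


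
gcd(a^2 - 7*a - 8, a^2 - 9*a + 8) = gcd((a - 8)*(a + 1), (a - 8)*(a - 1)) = a - 8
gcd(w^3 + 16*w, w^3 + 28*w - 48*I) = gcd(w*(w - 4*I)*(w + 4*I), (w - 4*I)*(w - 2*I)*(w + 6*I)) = w - 4*I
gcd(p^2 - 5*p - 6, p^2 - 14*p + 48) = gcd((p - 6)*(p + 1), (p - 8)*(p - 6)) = p - 6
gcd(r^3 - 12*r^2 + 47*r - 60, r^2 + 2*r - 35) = r - 5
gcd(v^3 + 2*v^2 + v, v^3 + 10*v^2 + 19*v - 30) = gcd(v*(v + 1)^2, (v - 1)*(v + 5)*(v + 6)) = 1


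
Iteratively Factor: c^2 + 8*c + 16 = (c + 4)*(c + 4)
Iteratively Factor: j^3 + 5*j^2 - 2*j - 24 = (j - 2)*(j^2 + 7*j + 12) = (j - 2)*(j + 3)*(j + 4)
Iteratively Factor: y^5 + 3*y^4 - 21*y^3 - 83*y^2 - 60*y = (y + 1)*(y^4 + 2*y^3 - 23*y^2 - 60*y) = (y + 1)*(y + 3)*(y^3 - y^2 - 20*y) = (y - 5)*(y + 1)*(y + 3)*(y^2 + 4*y) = (y - 5)*(y + 1)*(y + 3)*(y + 4)*(y)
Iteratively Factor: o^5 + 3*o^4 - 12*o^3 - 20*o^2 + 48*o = (o + 4)*(o^4 - o^3 - 8*o^2 + 12*o) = o*(o + 4)*(o^3 - o^2 - 8*o + 12) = o*(o - 2)*(o + 4)*(o^2 + o - 6) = o*(o - 2)^2*(o + 4)*(o + 3)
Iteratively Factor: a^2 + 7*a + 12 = (a + 3)*(a + 4)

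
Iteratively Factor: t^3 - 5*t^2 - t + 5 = (t - 5)*(t^2 - 1) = (t - 5)*(t - 1)*(t + 1)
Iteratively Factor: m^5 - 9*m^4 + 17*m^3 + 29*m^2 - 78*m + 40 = (m - 1)*(m^4 - 8*m^3 + 9*m^2 + 38*m - 40) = (m - 4)*(m - 1)*(m^3 - 4*m^2 - 7*m + 10) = (m - 4)*(m - 1)^2*(m^2 - 3*m - 10) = (m - 5)*(m - 4)*(m - 1)^2*(m + 2)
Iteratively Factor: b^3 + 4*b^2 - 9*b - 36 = (b + 3)*(b^2 + b - 12) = (b + 3)*(b + 4)*(b - 3)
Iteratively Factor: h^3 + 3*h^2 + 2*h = (h + 1)*(h^2 + 2*h) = h*(h + 1)*(h + 2)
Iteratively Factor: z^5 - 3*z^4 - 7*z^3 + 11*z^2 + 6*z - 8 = (z - 4)*(z^4 + z^3 - 3*z^2 - z + 2) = (z - 4)*(z - 1)*(z^3 + 2*z^2 - z - 2) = (z - 4)*(z - 1)^2*(z^2 + 3*z + 2) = (z - 4)*(z - 1)^2*(z + 2)*(z + 1)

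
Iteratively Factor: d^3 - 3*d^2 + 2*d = (d)*(d^2 - 3*d + 2) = d*(d - 2)*(d - 1)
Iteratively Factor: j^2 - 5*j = (j)*(j - 5)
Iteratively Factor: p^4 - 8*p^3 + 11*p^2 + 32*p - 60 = (p - 5)*(p^3 - 3*p^2 - 4*p + 12) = (p - 5)*(p - 3)*(p^2 - 4) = (p - 5)*(p - 3)*(p - 2)*(p + 2)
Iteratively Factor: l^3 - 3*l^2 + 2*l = (l - 1)*(l^2 - 2*l) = l*(l - 1)*(l - 2)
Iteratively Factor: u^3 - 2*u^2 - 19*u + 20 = (u - 1)*(u^2 - u - 20) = (u - 5)*(u - 1)*(u + 4)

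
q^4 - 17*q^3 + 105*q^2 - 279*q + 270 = (q - 6)*(q - 5)*(q - 3)^2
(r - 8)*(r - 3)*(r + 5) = r^3 - 6*r^2 - 31*r + 120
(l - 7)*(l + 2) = l^2 - 5*l - 14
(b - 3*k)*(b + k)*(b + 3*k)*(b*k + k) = b^4*k + b^3*k^2 + b^3*k - 9*b^2*k^3 + b^2*k^2 - 9*b*k^4 - 9*b*k^3 - 9*k^4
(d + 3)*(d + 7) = d^2 + 10*d + 21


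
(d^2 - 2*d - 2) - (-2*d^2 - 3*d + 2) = 3*d^2 + d - 4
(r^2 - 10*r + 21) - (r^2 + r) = 21 - 11*r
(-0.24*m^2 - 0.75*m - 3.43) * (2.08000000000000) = -0.4992*m^2 - 1.56*m - 7.1344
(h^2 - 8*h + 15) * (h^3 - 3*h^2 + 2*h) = h^5 - 11*h^4 + 41*h^3 - 61*h^2 + 30*h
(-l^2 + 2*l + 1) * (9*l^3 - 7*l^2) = -9*l^5 + 25*l^4 - 5*l^3 - 7*l^2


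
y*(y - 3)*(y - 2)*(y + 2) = y^4 - 3*y^3 - 4*y^2 + 12*y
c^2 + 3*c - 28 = (c - 4)*(c + 7)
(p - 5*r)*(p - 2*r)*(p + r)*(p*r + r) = p^4*r - 6*p^3*r^2 + p^3*r + 3*p^2*r^3 - 6*p^2*r^2 + 10*p*r^4 + 3*p*r^3 + 10*r^4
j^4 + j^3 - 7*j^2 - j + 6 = (j - 2)*(j - 1)*(j + 1)*(j + 3)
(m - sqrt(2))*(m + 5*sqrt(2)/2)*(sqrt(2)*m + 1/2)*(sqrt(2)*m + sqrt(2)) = 2*m^4 + 2*m^3 + 7*sqrt(2)*m^3/2 - 17*m^2/2 + 7*sqrt(2)*m^2/2 - 17*m/2 - 5*sqrt(2)*m/2 - 5*sqrt(2)/2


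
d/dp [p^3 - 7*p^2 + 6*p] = 3*p^2 - 14*p + 6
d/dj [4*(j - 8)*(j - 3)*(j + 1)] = 12*j^2 - 80*j + 52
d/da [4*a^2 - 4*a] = 8*a - 4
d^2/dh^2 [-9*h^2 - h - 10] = -18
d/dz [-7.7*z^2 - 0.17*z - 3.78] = -15.4*z - 0.17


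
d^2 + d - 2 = (d - 1)*(d + 2)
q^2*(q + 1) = q^3 + q^2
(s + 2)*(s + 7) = s^2 + 9*s + 14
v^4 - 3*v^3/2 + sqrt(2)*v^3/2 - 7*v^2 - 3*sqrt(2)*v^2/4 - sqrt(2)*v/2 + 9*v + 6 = (v - 2)*(v + 1/2)*(v - 3*sqrt(2)/2)*(v + 2*sqrt(2))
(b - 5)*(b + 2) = b^2 - 3*b - 10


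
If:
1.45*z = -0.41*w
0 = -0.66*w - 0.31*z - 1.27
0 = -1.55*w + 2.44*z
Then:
No Solution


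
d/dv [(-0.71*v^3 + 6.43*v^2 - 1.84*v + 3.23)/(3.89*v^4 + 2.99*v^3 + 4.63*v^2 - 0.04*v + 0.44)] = (2.7619*v^6 - 50.0254*v^5 - 1.04020000000001*v^4 - 39.1988*v^3 - 21.6483*v^2 - 24.2514*v - 0.6804)/(15.1321*v^8 + 23.2622*v^7 + 44.9615*v^6 + 27.3762*v^5 + 24.6209*v^4 + 2.2608*v^3 + 4.076*v^2 - 0.0352*v + 0.1936)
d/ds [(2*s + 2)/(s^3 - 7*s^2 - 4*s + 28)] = 4*(-s^3 + 2*s^2 + 7*s + 16)/(s^6 - 14*s^5 + 41*s^4 + 112*s^3 - 376*s^2 - 224*s + 784)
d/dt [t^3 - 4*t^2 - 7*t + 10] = 3*t^2 - 8*t - 7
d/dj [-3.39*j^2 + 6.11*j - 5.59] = 6.11 - 6.78*j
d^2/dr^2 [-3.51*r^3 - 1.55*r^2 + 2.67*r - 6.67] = -21.06*r - 3.1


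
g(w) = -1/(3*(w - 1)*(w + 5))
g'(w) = 1/(3*(w - 1)*(w + 5)^2) + 1/(3*(w - 1)^2*(w + 5))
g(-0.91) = 0.04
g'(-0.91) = 0.01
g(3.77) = -0.01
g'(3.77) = 0.01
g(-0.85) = 0.04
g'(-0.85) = 0.01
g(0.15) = 0.08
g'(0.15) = 0.07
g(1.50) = -0.10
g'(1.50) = 0.22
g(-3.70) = 0.05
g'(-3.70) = -0.03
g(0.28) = 0.09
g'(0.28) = 0.11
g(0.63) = 0.16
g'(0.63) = 0.40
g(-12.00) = 0.00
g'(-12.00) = 0.00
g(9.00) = 0.00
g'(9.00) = 0.00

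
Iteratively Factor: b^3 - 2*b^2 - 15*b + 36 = (b - 3)*(b^2 + b - 12) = (b - 3)^2*(b + 4)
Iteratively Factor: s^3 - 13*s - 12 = (s - 4)*(s^2 + 4*s + 3) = (s - 4)*(s + 3)*(s + 1)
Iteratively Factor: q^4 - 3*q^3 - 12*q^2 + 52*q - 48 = (q - 3)*(q^3 - 12*q + 16) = (q - 3)*(q - 2)*(q^2 + 2*q - 8) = (q - 3)*(q - 2)*(q + 4)*(q - 2)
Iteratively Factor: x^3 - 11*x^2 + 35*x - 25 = (x - 5)*(x^2 - 6*x + 5) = (x - 5)^2*(x - 1)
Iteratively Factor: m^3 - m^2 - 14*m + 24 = (m + 4)*(m^2 - 5*m + 6) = (m - 3)*(m + 4)*(m - 2)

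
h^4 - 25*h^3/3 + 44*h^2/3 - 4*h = h*(h - 6)*(h - 2)*(h - 1/3)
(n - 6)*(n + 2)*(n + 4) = n^3 - 28*n - 48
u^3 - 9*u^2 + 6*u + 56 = (u - 7)*(u - 4)*(u + 2)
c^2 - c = c*(c - 1)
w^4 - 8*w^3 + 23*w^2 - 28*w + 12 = (w - 3)*(w - 2)^2*(w - 1)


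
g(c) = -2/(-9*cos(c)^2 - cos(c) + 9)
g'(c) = -2*(-18*sin(c)*cos(c) - sin(c))/(-9*cos(c)^2 - cos(c) + 9)^2 = 2*(18*cos(c) + 1)*sin(c)/(-9*sin(c)^2 + cos(c))^2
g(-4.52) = -0.23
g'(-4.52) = -0.06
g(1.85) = -0.23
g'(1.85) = -0.10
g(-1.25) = -0.26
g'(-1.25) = -0.21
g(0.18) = 2.88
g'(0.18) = 13.85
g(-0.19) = 3.03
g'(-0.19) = -16.15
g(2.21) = -0.31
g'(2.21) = -0.38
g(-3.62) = -0.72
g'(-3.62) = -1.77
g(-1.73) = -0.22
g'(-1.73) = 0.05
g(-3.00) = -1.71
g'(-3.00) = 3.47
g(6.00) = 7.77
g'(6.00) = -154.07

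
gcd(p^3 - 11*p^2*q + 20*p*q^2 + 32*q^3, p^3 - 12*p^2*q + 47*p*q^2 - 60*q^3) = p - 4*q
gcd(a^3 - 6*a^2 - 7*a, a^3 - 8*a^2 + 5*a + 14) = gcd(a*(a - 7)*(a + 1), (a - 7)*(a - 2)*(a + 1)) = a^2 - 6*a - 7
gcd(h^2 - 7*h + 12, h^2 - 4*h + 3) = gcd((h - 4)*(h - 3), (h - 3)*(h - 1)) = h - 3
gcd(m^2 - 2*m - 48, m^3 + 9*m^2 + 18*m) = m + 6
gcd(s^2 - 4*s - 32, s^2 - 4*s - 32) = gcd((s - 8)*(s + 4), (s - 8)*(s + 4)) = s^2 - 4*s - 32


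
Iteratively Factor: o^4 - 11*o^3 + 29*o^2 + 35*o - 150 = (o - 3)*(o^3 - 8*o^2 + 5*o + 50) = (o - 5)*(o - 3)*(o^2 - 3*o - 10) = (o - 5)^2*(o - 3)*(o + 2)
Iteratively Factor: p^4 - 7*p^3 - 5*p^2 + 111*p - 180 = (p - 3)*(p^3 - 4*p^2 - 17*p + 60) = (p - 5)*(p - 3)*(p^2 + p - 12) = (p - 5)*(p - 3)^2*(p + 4)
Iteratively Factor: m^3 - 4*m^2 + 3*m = (m - 1)*(m^2 - 3*m) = (m - 3)*(m - 1)*(m)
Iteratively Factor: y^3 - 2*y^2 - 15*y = (y + 3)*(y^2 - 5*y) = (y - 5)*(y + 3)*(y)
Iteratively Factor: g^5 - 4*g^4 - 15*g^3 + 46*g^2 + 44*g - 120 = (g - 5)*(g^4 + g^3 - 10*g^2 - 4*g + 24) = (g - 5)*(g - 2)*(g^3 + 3*g^2 - 4*g - 12) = (g - 5)*(g - 2)*(g + 2)*(g^2 + g - 6) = (g - 5)*(g - 2)^2*(g + 2)*(g + 3)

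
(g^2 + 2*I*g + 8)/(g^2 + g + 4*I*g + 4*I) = (g - 2*I)/(g + 1)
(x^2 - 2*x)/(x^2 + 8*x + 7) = x*(x - 2)/(x^2 + 8*x + 7)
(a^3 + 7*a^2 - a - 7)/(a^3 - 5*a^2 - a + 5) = (a + 7)/(a - 5)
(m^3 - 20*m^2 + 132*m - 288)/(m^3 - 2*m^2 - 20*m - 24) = (m^2 - 14*m + 48)/(m^2 + 4*m + 4)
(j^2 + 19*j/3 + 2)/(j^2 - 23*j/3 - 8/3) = (j + 6)/(j - 8)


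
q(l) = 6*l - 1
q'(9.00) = 6.00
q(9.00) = 53.00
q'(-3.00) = 6.00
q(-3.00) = -19.00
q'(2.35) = 6.00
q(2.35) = 13.10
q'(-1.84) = 6.00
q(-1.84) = -12.04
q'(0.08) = 6.00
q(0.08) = -0.52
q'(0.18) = 6.00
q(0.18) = 0.08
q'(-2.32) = 6.00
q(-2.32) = -14.92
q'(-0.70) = 6.00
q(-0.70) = -5.20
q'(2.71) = 6.00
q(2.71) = 15.26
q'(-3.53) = 6.00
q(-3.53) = -22.18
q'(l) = 6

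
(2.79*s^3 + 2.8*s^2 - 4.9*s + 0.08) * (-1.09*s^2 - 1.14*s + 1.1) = -3.0411*s^5 - 6.2326*s^4 + 5.218*s^3 + 8.5788*s^2 - 5.4812*s + 0.088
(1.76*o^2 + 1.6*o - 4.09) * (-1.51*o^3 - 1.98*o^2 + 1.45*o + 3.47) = -2.6576*o^5 - 5.9008*o^4 + 5.5599*o^3 + 16.5254*o^2 - 0.378499999999999*o - 14.1923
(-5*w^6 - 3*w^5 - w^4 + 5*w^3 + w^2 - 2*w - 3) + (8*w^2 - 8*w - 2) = -5*w^6 - 3*w^5 - w^4 + 5*w^3 + 9*w^2 - 10*w - 5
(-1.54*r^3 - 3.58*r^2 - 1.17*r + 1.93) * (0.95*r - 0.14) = -1.463*r^4 - 3.1854*r^3 - 0.6103*r^2 + 1.9973*r - 0.2702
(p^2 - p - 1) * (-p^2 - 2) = -p^4 + p^3 - p^2 + 2*p + 2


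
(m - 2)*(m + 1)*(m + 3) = m^3 + 2*m^2 - 5*m - 6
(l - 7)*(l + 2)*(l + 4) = l^3 - l^2 - 34*l - 56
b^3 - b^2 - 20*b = b*(b - 5)*(b + 4)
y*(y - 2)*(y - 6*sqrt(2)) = y^3 - 6*sqrt(2)*y^2 - 2*y^2 + 12*sqrt(2)*y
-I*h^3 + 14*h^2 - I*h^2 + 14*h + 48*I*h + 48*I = (h + 6*I)*(h + 8*I)*(-I*h - I)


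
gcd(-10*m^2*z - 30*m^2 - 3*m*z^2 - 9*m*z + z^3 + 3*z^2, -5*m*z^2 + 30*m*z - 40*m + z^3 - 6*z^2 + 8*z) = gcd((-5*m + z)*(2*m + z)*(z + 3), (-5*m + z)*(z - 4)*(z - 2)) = -5*m + z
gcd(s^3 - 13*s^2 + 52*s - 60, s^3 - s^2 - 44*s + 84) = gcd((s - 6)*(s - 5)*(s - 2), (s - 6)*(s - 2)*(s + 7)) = s^2 - 8*s + 12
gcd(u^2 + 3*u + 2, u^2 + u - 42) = 1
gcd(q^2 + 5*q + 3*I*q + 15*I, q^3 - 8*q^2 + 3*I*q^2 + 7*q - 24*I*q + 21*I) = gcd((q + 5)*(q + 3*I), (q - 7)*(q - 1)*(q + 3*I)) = q + 3*I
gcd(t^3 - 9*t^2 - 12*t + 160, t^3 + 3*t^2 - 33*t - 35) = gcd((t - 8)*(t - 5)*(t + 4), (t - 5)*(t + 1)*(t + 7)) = t - 5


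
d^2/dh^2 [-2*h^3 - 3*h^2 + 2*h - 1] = -12*h - 6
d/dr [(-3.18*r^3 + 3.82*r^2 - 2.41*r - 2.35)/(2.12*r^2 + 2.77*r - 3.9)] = (-6.7416*r^4 - 17.6172*r^3 + 52.8966*r^2 - 19.832*r + 15.9085)/(4.4944*r^4 + 11.7448*r^3 - 8.8631*r^2 - 21.606*r + 15.21)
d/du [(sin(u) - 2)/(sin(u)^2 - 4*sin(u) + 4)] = -cos(u)/(sin(u) - 2)^2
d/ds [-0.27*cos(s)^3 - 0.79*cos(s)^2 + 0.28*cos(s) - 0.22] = (0.81*cos(s)^2 + 1.58*cos(s) - 0.28)*sin(s)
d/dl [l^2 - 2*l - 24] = 2*l - 2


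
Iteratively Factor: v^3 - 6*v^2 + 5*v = (v)*(v^2 - 6*v + 5) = v*(v - 5)*(v - 1)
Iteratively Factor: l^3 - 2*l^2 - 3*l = (l)*(l^2 - 2*l - 3) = l*(l - 3)*(l + 1)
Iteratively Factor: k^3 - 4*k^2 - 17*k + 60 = (k - 3)*(k^2 - k - 20) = (k - 5)*(k - 3)*(k + 4)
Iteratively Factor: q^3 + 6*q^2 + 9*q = (q + 3)*(q^2 + 3*q) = (q + 3)^2*(q)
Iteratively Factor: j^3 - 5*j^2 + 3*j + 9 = (j - 3)*(j^2 - 2*j - 3) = (j - 3)^2*(j + 1)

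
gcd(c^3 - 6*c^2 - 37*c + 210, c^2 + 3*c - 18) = c + 6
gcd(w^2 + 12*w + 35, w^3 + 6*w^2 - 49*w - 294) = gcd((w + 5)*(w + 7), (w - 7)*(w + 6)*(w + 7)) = w + 7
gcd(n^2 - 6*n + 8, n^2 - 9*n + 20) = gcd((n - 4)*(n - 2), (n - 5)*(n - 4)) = n - 4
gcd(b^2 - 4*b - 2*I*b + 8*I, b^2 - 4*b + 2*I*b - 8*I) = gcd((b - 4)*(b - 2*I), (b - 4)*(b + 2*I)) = b - 4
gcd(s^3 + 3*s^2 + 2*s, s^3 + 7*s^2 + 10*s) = s^2 + 2*s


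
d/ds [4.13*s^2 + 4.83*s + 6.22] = 8.26*s + 4.83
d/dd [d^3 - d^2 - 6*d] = 3*d^2 - 2*d - 6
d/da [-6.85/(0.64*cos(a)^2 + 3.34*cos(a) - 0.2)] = -(8.768*cos(a) + 22.879)*sin(a)/(0.64*cos(a)^2 + 3.34*cos(a) - 0.2)^2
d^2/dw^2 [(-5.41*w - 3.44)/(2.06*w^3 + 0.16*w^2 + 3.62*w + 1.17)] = (-137.747256*w^5 - 185.874624*w^4 + 62.2687279999999*w^3 + 2.025192*w^2 + 43.868352*w - 43.043308)/(8.741816*w^9 + 2.036928*w^8 + 46.243704*w^7 + 22.058044*w^6 + 83.577*w^5 + 58.729512*w^4 + 59.963714*w^3 + 46.653516*w^2 + 14.866254*w + 1.601613)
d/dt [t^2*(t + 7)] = t*(3*t + 14)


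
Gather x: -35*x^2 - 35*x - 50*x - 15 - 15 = -35*x^2 - 85*x - 30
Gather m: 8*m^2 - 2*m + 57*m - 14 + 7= 8*m^2 + 55*m - 7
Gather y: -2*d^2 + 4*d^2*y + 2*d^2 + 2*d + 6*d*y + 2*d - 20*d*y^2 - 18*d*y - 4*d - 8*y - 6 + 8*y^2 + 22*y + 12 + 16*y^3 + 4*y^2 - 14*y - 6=16*y^3 + y^2*(12 - 20*d) + y*(4*d^2 - 12*d)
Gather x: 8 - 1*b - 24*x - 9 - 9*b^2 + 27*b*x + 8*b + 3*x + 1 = -9*b^2 + 7*b + x*(27*b - 21)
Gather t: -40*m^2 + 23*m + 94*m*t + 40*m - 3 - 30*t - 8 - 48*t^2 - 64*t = -40*m^2 + 63*m - 48*t^2 + t*(94*m - 94) - 11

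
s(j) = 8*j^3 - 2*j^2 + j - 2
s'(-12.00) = 3505.00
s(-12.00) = -14126.00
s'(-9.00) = 1981.00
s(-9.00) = -6005.00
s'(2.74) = 170.22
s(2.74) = 150.29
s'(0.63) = 8.01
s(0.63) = -0.16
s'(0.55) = 6.06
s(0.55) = -0.72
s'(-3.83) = 368.37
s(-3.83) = -484.62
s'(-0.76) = 17.90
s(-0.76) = -7.43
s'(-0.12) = 1.83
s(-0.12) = -2.16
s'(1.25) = 33.50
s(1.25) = 11.75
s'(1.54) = 51.76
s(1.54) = 24.01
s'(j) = 24*j^2 - 4*j + 1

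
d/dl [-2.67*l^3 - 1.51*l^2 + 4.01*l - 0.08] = -8.01*l^2 - 3.02*l + 4.01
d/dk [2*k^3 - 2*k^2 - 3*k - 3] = 6*k^2 - 4*k - 3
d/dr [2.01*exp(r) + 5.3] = 2.01*exp(r)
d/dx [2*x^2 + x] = 4*x + 1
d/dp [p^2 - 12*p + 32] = 2*p - 12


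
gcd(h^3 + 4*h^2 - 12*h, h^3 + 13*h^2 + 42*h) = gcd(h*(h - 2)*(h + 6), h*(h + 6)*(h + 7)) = h^2 + 6*h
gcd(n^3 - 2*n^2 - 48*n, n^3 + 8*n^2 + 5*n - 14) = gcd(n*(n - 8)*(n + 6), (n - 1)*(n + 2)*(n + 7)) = 1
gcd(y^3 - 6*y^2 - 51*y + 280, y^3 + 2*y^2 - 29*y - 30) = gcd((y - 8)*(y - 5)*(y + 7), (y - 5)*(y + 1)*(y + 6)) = y - 5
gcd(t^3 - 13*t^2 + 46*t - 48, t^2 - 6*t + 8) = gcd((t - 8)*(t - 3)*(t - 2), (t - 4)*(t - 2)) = t - 2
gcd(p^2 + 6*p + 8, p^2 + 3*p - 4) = p + 4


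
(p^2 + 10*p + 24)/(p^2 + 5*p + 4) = (p + 6)/(p + 1)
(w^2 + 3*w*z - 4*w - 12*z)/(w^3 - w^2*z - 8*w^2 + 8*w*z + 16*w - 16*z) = (-w - 3*z)/(-w^2 + w*z + 4*w - 4*z)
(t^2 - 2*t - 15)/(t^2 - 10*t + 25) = (t + 3)/(t - 5)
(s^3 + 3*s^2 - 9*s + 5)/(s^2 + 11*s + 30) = (s^2 - 2*s + 1)/(s + 6)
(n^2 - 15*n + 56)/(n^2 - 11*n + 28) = (n - 8)/(n - 4)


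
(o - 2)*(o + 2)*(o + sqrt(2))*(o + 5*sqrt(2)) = o^4 + 6*sqrt(2)*o^3 + 6*o^2 - 24*sqrt(2)*o - 40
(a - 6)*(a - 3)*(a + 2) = a^3 - 7*a^2 + 36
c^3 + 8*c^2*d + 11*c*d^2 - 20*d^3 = (c - d)*(c + 4*d)*(c + 5*d)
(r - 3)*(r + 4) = r^2 + r - 12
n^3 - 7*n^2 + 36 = (n - 6)*(n - 3)*(n + 2)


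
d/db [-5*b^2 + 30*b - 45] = 30 - 10*b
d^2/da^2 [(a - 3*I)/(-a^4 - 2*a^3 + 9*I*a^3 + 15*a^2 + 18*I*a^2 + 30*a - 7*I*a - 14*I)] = (-12*a^5 + a^4*(-32 + 180*I) + a^3*(990 + 440*I) + a^2*(2328 - 1974*I) + a*(306 - 4712*I) - 1064 - 2754*I)/(a^10 + a^9*(6 - 25*I) + a^8*(-225 - 150*I) + a^7*(-1414 + 761*I) + a^6*(-505 + 6166*I) + a^5*(12138 + 10065*I) + a^4*(26549 - 7514*I) + a^3*(9598 - 31661*I) + a^2*(-18228 - 19278*I) + a*(-12152 + 4116*I) + 2744*I)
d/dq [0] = 0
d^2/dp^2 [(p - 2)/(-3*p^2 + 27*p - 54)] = 2*(-(p - 2)*(2*p - 9)^2 + (3*p - 11)*(p^2 - 9*p + 18))/(3*(p^2 - 9*p + 18)^3)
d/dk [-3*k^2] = -6*k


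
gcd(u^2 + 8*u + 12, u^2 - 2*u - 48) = u + 6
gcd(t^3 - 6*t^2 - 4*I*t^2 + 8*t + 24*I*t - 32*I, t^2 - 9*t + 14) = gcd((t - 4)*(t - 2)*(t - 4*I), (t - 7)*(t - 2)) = t - 2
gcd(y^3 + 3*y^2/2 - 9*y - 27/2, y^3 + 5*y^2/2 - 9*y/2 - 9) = y^2 + 9*y/2 + 9/2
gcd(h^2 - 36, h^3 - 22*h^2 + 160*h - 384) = h - 6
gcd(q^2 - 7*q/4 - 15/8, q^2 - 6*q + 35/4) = q - 5/2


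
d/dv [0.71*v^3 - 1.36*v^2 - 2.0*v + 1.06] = 2.13*v^2 - 2.72*v - 2.0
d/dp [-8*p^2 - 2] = -16*p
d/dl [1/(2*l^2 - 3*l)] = (3 - 4*l)/(l^2*(2*l - 3)^2)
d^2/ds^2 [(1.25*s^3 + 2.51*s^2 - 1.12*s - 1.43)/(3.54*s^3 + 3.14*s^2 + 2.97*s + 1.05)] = (5.6843418860808e-14*s^7 + 35.1196319999999*s^6 - 163.065852*s^5 - 503.831916*s^4 - 416.480666*s^3 - 151.111362*s^2 - 17.698914*s - 3.278364)/(44.361864*s^9 + 118.047672*s^8 + 216.365508*s^7 + 268.513676*s^6 + 251.555274*s^5 + 180.387558*s^4 + 96.659163*s^3 + 38.171385*s^2 + 9.823275*s + 1.157625)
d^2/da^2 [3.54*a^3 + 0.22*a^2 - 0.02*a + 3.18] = 21.24*a + 0.44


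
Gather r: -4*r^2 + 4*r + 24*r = -4*r^2 + 28*r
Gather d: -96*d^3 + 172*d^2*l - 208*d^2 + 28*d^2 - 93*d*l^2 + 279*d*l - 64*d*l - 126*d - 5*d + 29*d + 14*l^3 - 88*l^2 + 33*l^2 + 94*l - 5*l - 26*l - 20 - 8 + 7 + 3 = -96*d^3 + d^2*(172*l - 180) + d*(-93*l^2 + 215*l - 102) + 14*l^3 - 55*l^2 + 63*l - 18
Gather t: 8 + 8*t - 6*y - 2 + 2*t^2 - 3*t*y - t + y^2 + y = 2*t^2 + t*(7 - 3*y) + y^2 - 5*y + 6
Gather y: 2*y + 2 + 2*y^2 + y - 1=2*y^2 + 3*y + 1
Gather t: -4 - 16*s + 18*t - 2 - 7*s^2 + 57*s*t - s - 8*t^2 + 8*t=-7*s^2 - 17*s - 8*t^2 + t*(57*s + 26) - 6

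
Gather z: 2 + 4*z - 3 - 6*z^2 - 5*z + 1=-6*z^2 - z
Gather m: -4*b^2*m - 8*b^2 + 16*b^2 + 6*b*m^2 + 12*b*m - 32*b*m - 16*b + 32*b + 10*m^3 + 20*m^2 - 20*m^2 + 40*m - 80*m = 8*b^2 + 6*b*m^2 + 16*b + 10*m^3 + m*(-4*b^2 - 20*b - 40)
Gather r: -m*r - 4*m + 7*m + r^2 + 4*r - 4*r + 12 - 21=-m*r + 3*m + r^2 - 9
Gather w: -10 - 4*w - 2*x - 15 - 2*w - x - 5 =-6*w - 3*x - 30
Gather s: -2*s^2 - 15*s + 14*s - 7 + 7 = -2*s^2 - s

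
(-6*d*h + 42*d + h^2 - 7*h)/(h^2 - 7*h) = (-6*d + h)/h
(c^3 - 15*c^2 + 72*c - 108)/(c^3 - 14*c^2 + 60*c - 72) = (c - 3)/(c - 2)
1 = 1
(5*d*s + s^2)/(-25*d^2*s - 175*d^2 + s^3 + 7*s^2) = s/(-5*d*s - 35*d + s^2 + 7*s)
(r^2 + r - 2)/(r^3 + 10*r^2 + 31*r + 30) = (r - 1)/(r^2 + 8*r + 15)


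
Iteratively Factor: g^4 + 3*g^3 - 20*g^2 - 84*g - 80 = (g - 5)*(g^3 + 8*g^2 + 20*g + 16) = (g - 5)*(g + 2)*(g^2 + 6*g + 8) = (g - 5)*(g + 2)*(g + 4)*(g + 2)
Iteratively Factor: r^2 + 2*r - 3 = (r + 3)*(r - 1)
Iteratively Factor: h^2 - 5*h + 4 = (h - 1)*(h - 4)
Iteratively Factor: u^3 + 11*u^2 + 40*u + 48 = (u + 4)*(u^2 + 7*u + 12) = (u + 3)*(u + 4)*(u + 4)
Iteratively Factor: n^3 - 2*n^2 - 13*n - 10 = (n + 2)*(n^2 - 4*n - 5) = (n + 1)*(n + 2)*(n - 5)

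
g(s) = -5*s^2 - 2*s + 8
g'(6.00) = -62.00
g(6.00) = -184.00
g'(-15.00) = 148.00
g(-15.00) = -1087.00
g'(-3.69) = 34.90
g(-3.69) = -52.70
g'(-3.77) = 35.70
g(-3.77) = -55.52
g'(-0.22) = 0.20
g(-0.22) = 8.20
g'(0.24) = -4.40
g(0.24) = 7.23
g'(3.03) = -32.30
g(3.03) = -43.96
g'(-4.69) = 44.90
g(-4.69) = -92.60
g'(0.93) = -11.30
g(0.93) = 1.82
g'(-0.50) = 3.00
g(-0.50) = 7.75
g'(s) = -10*s - 2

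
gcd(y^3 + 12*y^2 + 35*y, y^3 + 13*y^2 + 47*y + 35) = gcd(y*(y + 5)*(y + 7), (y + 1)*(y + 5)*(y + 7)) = y^2 + 12*y + 35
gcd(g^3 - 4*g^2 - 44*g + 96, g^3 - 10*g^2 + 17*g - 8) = g - 8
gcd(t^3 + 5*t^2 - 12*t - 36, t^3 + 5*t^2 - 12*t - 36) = t^3 + 5*t^2 - 12*t - 36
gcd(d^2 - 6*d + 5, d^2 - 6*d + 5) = d^2 - 6*d + 5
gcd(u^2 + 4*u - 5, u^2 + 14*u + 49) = 1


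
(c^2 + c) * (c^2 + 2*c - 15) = c^4 + 3*c^3 - 13*c^2 - 15*c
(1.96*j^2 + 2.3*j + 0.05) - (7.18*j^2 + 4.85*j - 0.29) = -5.22*j^2 - 2.55*j + 0.34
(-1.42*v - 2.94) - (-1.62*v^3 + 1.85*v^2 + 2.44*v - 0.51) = 1.62*v^3 - 1.85*v^2 - 3.86*v - 2.43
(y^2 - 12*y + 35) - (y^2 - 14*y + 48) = 2*y - 13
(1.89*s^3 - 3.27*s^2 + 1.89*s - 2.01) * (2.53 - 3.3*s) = -6.237*s^4 + 15.5727*s^3 - 14.5101*s^2 + 11.4147*s - 5.0853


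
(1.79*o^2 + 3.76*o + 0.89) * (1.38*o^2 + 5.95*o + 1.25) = 2.4702*o^4 + 15.8393*o^3 + 25.8377*o^2 + 9.9955*o + 1.1125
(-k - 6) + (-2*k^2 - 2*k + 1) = -2*k^2 - 3*k - 5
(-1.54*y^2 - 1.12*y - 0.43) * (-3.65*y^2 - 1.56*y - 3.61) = 5.621*y^4 + 6.4904*y^3 + 8.8761*y^2 + 4.714*y + 1.5523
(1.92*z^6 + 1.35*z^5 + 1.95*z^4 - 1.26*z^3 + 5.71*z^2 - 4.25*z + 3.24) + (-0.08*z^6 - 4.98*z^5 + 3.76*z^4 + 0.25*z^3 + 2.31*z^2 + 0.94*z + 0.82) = 1.84*z^6 - 3.63*z^5 + 5.71*z^4 - 1.01*z^3 + 8.02*z^2 - 3.31*z + 4.06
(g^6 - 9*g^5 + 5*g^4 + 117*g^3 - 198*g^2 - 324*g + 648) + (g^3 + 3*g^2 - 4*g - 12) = g^6 - 9*g^5 + 5*g^4 + 118*g^3 - 195*g^2 - 328*g + 636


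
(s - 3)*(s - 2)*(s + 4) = s^3 - s^2 - 14*s + 24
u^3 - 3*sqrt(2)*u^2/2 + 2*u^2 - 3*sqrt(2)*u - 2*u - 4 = (u + 2)*(u - 2*sqrt(2))*(u + sqrt(2)/2)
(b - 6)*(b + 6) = b^2 - 36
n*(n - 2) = n^2 - 2*n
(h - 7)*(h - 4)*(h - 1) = h^3 - 12*h^2 + 39*h - 28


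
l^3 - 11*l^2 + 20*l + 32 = (l - 8)*(l - 4)*(l + 1)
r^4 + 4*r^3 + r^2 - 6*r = r*(r - 1)*(r + 2)*(r + 3)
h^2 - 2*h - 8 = (h - 4)*(h + 2)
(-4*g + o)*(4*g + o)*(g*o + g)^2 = -16*g^4*o^2 - 32*g^4*o - 16*g^4 + g^2*o^4 + 2*g^2*o^3 + g^2*o^2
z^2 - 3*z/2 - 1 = (z - 2)*(z + 1/2)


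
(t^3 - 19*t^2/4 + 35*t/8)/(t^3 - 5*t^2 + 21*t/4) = (4*t - 5)/(2*(2*t - 3))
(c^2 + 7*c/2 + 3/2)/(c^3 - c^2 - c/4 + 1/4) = 2*(c + 3)/(2*c^2 - 3*c + 1)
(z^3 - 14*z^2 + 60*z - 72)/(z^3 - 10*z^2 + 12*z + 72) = (z - 2)/(z + 2)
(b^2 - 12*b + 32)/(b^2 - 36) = (b^2 - 12*b + 32)/(b^2 - 36)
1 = 1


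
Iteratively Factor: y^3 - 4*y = (y - 2)*(y^2 + 2*y) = (y - 2)*(y + 2)*(y)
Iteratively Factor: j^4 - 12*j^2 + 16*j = (j - 2)*(j^3 + 2*j^2 - 8*j) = (j - 2)*(j + 4)*(j^2 - 2*j) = j*(j - 2)*(j + 4)*(j - 2)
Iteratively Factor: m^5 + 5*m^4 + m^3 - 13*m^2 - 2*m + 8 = (m - 1)*(m^4 + 6*m^3 + 7*m^2 - 6*m - 8) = (m - 1)*(m + 2)*(m^3 + 4*m^2 - m - 4) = (m - 1)*(m + 1)*(m + 2)*(m^2 + 3*m - 4) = (m - 1)^2*(m + 1)*(m + 2)*(m + 4)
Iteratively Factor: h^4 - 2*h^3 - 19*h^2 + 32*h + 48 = (h - 4)*(h^3 + 2*h^2 - 11*h - 12) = (h - 4)*(h + 1)*(h^2 + h - 12) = (h - 4)*(h - 3)*(h + 1)*(h + 4)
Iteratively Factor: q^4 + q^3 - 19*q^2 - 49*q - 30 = (q + 1)*(q^3 - 19*q - 30) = (q - 5)*(q + 1)*(q^2 + 5*q + 6) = (q - 5)*(q + 1)*(q + 3)*(q + 2)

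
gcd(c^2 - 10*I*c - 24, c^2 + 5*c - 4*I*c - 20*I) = c - 4*I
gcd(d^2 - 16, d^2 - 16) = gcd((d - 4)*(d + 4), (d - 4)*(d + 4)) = d^2 - 16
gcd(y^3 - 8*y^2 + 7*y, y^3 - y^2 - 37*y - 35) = y - 7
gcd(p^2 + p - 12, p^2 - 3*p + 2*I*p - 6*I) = p - 3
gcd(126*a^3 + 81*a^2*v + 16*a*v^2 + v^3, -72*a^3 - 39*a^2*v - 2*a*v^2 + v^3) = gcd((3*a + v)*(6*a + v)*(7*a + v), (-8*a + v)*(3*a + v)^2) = 3*a + v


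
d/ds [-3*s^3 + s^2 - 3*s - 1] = -9*s^2 + 2*s - 3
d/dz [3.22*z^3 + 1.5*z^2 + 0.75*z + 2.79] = 9.66*z^2 + 3.0*z + 0.75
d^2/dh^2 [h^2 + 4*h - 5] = 2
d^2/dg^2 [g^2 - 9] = 2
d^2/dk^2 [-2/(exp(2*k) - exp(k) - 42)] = 2*(2*(2*exp(k) - 1)^2*exp(k) + (4*exp(k) - 1)*(-exp(2*k) + exp(k) + 42))*exp(k)/(-exp(2*k) + exp(k) + 42)^3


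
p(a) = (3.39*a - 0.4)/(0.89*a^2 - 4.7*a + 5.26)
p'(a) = (4.7 - 1.78*a)*(3.39*a - 0.4)/(0.89*a^2 - 4.7*a + 5.26)^2 + 3.39/(0.89*a^2 - 4.7*a + 5.26)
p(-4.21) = -0.36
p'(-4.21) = -0.02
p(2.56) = -8.81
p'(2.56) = -2.27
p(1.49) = 19.97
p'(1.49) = 190.16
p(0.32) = 0.18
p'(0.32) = 1.07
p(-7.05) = -0.29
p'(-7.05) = -0.02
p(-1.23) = -0.37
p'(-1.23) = 0.07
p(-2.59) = -0.39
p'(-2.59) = -0.01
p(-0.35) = -0.23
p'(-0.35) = 0.31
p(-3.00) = -0.39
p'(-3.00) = -0.02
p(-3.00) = -0.39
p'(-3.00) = -0.02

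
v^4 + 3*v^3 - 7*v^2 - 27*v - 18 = (v - 3)*(v + 1)*(v + 2)*(v + 3)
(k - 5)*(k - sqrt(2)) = k^2 - 5*k - sqrt(2)*k + 5*sqrt(2)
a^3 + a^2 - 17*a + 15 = (a - 3)*(a - 1)*(a + 5)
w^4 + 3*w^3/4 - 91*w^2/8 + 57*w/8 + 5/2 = (w - 5/2)*(w - 1)*(w + 1/4)*(w + 4)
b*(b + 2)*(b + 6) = b^3 + 8*b^2 + 12*b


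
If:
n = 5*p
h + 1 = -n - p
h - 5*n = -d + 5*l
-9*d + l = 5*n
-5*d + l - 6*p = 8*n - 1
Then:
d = -59/516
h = -149/129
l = -593/1548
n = 50/387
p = 10/387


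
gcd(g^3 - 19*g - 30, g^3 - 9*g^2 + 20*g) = g - 5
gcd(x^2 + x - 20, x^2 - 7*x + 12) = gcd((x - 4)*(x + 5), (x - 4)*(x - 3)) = x - 4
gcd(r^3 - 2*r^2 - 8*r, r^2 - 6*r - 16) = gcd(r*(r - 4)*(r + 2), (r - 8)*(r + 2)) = r + 2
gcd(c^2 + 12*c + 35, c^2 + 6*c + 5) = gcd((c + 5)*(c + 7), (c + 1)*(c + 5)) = c + 5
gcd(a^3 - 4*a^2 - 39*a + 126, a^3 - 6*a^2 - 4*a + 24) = 1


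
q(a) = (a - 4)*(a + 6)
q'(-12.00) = -22.00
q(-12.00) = 96.00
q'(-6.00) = -10.00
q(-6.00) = 0.00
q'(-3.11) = -4.22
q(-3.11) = -20.55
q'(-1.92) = -1.84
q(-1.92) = -24.15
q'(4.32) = 10.64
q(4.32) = 3.30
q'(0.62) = 3.24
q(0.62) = -22.38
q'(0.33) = 2.66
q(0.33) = -23.23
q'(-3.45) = -4.90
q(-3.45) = -19.00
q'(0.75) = 3.50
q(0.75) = -21.94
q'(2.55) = 7.10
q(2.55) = -12.40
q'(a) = 2*a + 2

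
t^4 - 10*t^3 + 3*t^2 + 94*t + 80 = (t - 8)*(t - 5)*(t + 1)*(t + 2)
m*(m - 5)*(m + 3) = m^3 - 2*m^2 - 15*m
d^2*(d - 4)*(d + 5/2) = d^4 - 3*d^3/2 - 10*d^2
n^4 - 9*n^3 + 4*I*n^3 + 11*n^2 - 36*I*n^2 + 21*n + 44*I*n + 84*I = (n - 7)*(n - 3)*(n + 1)*(n + 4*I)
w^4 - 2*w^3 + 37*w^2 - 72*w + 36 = (w - 6*I)*(w + 6*I)*(-I*w + I)*(I*w - I)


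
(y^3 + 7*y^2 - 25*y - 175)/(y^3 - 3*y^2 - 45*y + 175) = (y + 5)/(y - 5)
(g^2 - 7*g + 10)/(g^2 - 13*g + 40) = (g - 2)/(g - 8)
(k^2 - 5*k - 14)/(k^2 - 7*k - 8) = (-k^2 + 5*k + 14)/(-k^2 + 7*k + 8)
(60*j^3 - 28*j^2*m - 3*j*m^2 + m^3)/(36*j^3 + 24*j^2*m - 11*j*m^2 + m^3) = (10*j^2 - 3*j*m - m^2)/(6*j^2 + 5*j*m - m^2)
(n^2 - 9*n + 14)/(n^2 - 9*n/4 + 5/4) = 4*(n^2 - 9*n + 14)/(4*n^2 - 9*n + 5)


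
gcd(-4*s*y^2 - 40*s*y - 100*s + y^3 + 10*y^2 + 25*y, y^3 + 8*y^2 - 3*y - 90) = y + 5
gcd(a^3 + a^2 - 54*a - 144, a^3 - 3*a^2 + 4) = 1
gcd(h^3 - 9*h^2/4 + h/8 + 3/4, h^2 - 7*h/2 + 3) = h - 2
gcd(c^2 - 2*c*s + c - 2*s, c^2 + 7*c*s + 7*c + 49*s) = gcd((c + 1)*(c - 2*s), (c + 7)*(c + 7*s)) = 1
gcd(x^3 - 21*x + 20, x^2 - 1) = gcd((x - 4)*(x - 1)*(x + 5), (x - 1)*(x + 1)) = x - 1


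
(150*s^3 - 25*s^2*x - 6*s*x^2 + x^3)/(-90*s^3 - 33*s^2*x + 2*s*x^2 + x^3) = (-5*s + x)/(3*s + x)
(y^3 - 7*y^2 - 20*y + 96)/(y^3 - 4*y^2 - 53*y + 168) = (y + 4)/(y + 7)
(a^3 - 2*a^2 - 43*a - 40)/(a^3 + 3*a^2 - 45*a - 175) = (a^2 - 7*a - 8)/(a^2 - 2*a - 35)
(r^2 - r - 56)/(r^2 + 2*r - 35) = (r - 8)/(r - 5)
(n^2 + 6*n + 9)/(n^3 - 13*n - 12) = (n + 3)/(n^2 - 3*n - 4)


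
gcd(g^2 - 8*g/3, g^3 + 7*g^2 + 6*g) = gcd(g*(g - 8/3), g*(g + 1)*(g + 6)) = g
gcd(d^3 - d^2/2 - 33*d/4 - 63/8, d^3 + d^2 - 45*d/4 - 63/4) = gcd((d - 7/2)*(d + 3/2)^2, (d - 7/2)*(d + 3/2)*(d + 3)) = d^2 - 2*d - 21/4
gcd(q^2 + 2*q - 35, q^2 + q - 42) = q + 7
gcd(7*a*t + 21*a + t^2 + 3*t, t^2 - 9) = t + 3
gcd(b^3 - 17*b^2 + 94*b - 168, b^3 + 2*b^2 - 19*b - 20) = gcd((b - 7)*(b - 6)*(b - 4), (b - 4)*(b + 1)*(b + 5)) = b - 4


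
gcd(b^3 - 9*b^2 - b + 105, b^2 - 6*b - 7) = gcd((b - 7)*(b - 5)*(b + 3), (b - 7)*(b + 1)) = b - 7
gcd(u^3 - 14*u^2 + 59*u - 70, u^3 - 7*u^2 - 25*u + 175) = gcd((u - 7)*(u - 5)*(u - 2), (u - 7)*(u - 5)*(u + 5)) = u^2 - 12*u + 35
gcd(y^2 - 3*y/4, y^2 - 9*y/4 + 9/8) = y - 3/4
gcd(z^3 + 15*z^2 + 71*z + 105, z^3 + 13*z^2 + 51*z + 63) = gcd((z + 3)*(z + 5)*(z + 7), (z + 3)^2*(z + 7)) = z^2 + 10*z + 21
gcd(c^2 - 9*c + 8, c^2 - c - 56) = c - 8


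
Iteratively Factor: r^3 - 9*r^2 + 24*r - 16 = (r - 4)*(r^2 - 5*r + 4) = (r - 4)^2*(r - 1)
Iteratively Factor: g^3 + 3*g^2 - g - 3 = (g + 1)*(g^2 + 2*g - 3) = (g - 1)*(g + 1)*(g + 3)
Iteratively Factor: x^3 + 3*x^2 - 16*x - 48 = (x + 3)*(x^2 - 16) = (x - 4)*(x + 3)*(x + 4)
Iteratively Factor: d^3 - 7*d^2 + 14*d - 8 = (d - 1)*(d^2 - 6*d + 8) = (d - 2)*(d - 1)*(d - 4)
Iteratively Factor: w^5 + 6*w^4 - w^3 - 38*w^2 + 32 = (w + 4)*(w^4 + 2*w^3 - 9*w^2 - 2*w + 8) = (w - 1)*(w + 4)*(w^3 + 3*w^2 - 6*w - 8) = (w - 2)*(w - 1)*(w + 4)*(w^2 + 5*w + 4) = (w - 2)*(w - 1)*(w + 4)^2*(w + 1)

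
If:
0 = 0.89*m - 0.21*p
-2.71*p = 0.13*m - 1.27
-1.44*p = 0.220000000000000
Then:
No Solution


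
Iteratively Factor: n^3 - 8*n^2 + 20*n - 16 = (n - 4)*(n^2 - 4*n + 4) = (n - 4)*(n - 2)*(n - 2)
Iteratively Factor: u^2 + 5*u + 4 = (u + 1)*(u + 4)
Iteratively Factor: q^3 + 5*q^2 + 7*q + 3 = (q + 1)*(q^2 + 4*q + 3) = (q + 1)^2*(q + 3)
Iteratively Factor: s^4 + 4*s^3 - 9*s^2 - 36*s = (s + 3)*(s^3 + s^2 - 12*s) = s*(s + 3)*(s^2 + s - 12) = s*(s - 3)*(s + 3)*(s + 4)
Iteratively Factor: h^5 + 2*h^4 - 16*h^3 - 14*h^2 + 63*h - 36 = (h + 3)*(h^4 - h^3 - 13*h^2 + 25*h - 12) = (h - 1)*(h + 3)*(h^3 - 13*h + 12) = (h - 1)^2*(h + 3)*(h^2 + h - 12) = (h - 1)^2*(h + 3)*(h + 4)*(h - 3)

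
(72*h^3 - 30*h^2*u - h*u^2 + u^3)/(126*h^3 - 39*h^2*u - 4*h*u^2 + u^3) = (-4*h + u)/(-7*h + u)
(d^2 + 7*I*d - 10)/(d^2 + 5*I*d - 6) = (d + 5*I)/(d + 3*I)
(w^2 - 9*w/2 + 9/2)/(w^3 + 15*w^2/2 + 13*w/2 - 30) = (w - 3)/(w^2 + 9*w + 20)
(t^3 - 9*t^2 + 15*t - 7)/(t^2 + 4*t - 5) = (t^2 - 8*t + 7)/(t + 5)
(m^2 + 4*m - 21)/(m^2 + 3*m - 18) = (m + 7)/(m + 6)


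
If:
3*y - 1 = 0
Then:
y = 1/3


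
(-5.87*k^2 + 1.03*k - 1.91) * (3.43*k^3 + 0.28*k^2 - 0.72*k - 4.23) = -20.1341*k^5 + 1.8893*k^4 - 2.0365*k^3 + 23.5537*k^2 - 2.9817*k + 8.0793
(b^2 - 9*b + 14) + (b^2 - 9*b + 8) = 2*b^2 - 18*b + 22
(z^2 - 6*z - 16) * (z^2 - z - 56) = z^4 - 7*z^3 - 66*z^2 + 352*z + 896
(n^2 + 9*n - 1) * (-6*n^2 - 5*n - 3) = -6*n^4 - 59*n^3 - 42*n^2 - 22*n + 3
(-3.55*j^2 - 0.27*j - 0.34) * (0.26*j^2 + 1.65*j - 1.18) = -0.923*j^4 - 5.9277*j^3 + 3.6551*j^2 - 0.2424*j + 0.4012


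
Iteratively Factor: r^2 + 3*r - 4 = (r + 4)*(r - 1)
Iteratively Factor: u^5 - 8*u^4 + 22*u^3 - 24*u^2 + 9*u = (u - 3)*(u^4 - 5*u^3 + 7*u^2 - 3*u) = (u - 3)*(u - 1)*(u^3 - 4*u^2 + 3*u) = (u - 3)^2*(u - 1)*(u^2 - u) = u*(u - 3)^2*(u - 1)*(u - 1)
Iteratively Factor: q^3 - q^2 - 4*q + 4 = (q - 2)*(q^2 + q - 2) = (q - 2)*(q + 2)*(q - 1)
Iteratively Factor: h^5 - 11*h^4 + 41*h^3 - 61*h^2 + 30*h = (h)*(h^4 - 11*h^3 + 41*h^2 - 61*h + 30) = h*(h - 1)*(h^3 - 10*h^2 + 31*h - 30) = h*(h - 5)*(h - 1)*(h^2 - 5*h + 6) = h*(h - 5)*(h - 2)*(h - 1)*(h - 3)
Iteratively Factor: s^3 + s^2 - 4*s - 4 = (s + 2)*(s^2 - s - 2) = (s - 2)*(s + 2)*(s + 1)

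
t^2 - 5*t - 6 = (t - 6)*(t + 1)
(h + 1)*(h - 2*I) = h^2 + h - 2*I*h - 2*I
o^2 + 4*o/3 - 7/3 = (o - 1)*(o + 7/3)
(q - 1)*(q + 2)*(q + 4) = q^3 + 5*q^2 + 2*q - 8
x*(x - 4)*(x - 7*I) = x^3 - 4*x^2 - 7*I*x^2 + 28*I*x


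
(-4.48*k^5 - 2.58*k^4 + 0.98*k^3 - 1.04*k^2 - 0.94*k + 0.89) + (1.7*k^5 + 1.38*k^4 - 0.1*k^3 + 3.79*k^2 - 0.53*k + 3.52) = -2.78*k^5 - 1.2*k^4 + 0.88*k^3 + 2.75*k^2 - 1.47*k + 4.41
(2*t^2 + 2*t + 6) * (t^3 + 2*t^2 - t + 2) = 2*t^5 + 6*t^4 + 8*t^3 + 14*t^2 - 2*t + 12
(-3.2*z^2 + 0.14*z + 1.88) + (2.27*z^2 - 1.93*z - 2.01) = -0.93*z^2 - 1.79*z - 0.13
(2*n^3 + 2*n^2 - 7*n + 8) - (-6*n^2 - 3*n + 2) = 2*n^3 + 8*n^2 - 4*n + 6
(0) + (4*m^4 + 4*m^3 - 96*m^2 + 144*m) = 4*m^4 + 4*m^3 - 96*m^2 + 144*m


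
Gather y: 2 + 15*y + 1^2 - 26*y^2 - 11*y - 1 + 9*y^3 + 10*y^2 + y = 9*y^3 - 16*y^2 + 5*y + 2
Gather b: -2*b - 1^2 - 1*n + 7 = -2*b - n + 6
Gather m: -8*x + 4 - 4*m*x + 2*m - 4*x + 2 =m*(2 - 4*x) - 12*x + 6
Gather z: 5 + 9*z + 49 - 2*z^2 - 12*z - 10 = -2*z^2 - 3*z + 44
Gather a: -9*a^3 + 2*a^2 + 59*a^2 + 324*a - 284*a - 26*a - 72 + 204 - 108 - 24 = -9*a^3 + 61*a^2 + 14*a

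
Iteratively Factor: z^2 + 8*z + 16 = (z + 4)*(z + 4)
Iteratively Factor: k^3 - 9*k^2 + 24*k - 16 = (k - 4)*(k^2 - 5*k + 4) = (k - 4)*(k - 1)*(k - 4)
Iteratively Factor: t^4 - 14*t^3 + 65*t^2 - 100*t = (t - 4)*(t^3 - 10*t^2 + 25*t) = t*(t - 4)*(t^2 - 10*t + 25) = t*(t - 5)*(t - 4)*(t - 5)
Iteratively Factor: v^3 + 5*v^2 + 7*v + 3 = (v + 1)*(v^2 + 4*v + 3) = (v + 1)*(v + 3)*(v + 1)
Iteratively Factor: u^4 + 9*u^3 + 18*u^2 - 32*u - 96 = (u + 3)*(u^3 + 6*u^2 - 32) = (u + 3)*(u + 4)*(u^2 + 2*u - 8) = (u - 2)*(u + 3)*(u + 4)*(u + 4)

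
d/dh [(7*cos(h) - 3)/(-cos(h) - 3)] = 24*sin(h)/(cos(h) + 3)^2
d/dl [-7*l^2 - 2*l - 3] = -14*l - 2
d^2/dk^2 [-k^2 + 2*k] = -2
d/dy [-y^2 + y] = 1 - 2*y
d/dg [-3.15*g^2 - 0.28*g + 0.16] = -6.3*g - 0.28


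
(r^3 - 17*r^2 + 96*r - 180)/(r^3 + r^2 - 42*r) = (r^2 - 11*r + 30)/(r*(r + 7))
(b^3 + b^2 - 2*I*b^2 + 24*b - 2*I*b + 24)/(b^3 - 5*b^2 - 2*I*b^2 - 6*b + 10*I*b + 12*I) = (b^2 - 2*I*b + 24)/(b^2 - 2*b*(3 + I) + 12*I)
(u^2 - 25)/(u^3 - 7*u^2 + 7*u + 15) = (u + 5)/(u^2 - 2*u - 3)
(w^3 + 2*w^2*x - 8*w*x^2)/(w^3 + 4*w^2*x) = (w - 2*x)/w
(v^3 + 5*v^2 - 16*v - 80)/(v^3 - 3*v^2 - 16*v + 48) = (v + 5)/(v - 3)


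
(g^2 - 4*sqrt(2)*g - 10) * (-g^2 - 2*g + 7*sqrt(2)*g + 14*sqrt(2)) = -g^4 - 2*g^3 + 11*sqrt(2)*g^3 - 46*g^2 + 22*sqrt(2)*g^2 - 70*sqrt(2)*g - 92*g - 140*sqrt(2)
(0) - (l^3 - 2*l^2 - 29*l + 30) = -l^3 + 2*l^2 + 29*l - 30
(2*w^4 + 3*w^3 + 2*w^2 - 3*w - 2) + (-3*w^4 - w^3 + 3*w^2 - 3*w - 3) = -w^4 + 2*w^3 + 5*w^2 - 6*w - 5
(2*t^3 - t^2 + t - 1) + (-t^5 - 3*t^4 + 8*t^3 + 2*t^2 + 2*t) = -t^5 - 3*t^4 + 10*t^3 + t^2 + 3*t - 1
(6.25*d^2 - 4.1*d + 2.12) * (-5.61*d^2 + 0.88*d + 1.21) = -35.0625*d^4 + 28.501*d^3 - 7.9387*d^2 - 3.0954*d + 2.5652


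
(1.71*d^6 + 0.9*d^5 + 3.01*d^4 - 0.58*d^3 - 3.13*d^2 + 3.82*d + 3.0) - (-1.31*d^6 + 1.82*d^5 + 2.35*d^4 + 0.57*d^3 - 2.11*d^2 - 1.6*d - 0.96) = 3.02*d^6 - 0.92*d^5 + 0.66*d^4 - 1.15*d^3 - 1.02*d^2 + 5.42*d + 3.96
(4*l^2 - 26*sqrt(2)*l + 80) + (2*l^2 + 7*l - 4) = 6*l^2 - 26*sqrt(2)*l + 7*l + 76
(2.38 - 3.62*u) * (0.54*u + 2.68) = -1.9548*u^2 - 8.4164*u + 6.3784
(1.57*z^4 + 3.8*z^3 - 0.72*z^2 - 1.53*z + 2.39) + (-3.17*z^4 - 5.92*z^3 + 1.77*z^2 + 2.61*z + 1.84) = -1.6*z^4 - 2.12*z^3 + 1.05*z^2 + 1.08*z + 4.23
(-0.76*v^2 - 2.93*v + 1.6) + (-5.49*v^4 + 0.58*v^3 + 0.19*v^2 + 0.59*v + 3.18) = -5.49*v^4 + 0.58*v^3 - 0.57*v^2 - 2.34*v + 4.78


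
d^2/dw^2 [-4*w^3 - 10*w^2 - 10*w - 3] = -24*w - 20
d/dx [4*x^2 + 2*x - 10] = 8*x + 2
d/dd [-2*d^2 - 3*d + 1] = -4*d - 3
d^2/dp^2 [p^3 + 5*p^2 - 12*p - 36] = 6*p + 10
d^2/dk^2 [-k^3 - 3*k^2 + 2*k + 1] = -6*k - 6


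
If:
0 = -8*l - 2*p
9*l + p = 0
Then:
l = 0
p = 0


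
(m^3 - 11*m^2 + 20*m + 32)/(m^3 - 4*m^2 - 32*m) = (m^2 - 3*m - 4)/(m*(m + 4))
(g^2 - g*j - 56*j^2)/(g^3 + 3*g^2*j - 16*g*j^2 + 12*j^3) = (g^2 - g*j - 56*j^2)/(g^3 + 3*g^2*j - 16*g*j^2 + 12*j^3)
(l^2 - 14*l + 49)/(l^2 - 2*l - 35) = (l - 7)/(l + 5)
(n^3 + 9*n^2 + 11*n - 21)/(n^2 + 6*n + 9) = (n^2 + 6*n - 7)/(n + 3)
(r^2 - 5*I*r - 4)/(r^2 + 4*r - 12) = (r^2 - 5*I*r - 4)/(r^2 + 4*r - 12)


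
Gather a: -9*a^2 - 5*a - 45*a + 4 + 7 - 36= -9*a^2 - 50*a - 25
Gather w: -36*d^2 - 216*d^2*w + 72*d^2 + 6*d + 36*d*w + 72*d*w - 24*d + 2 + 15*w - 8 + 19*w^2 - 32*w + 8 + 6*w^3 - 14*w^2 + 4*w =36*d^2 - 18*d + 6*w^3 + 5*w^2 + w*(-216*d^2 + 108*d - 13) + 2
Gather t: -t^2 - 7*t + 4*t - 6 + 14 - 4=-t^2 - 3*t + 4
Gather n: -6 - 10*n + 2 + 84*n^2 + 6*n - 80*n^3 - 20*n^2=-80*n^3 + 64*n^2 - 4*n - 4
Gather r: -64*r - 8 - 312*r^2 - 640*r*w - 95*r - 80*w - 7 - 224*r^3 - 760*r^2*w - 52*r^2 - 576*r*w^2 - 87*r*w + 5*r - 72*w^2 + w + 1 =-224*r^3 + r^2*(-760*w - 364) + r*(-576*w^2 - 727*w - 154) - 72*w^2 - 79*w - 14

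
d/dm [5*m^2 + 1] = 10*m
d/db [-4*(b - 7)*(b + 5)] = 8 - 8*b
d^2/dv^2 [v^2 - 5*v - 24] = 2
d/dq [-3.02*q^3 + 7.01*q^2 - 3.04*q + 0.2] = -9.06*q^2 + 14.02*q - 3.04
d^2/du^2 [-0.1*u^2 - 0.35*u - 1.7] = -0.200000000000000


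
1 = 1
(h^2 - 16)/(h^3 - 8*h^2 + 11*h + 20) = (h + 4)/(h^2 - 4*h - 5)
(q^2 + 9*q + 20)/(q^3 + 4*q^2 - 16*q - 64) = (q + 5)/(q^2 - 16)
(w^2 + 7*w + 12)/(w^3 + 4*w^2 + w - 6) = (w + 4)/(w^2 + w - 2)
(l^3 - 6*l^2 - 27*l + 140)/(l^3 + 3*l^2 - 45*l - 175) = (l - 4)/(l + 5)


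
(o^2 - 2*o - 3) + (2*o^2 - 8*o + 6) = 3*o^2 - 10*o + 3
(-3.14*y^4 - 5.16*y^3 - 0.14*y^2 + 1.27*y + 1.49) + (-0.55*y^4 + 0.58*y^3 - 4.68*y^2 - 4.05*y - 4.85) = -3.69*y^4 - 4.58*y^3 - 4.82*y^2 - 2.78*y - 3.36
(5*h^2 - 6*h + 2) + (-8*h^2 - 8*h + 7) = -3*h^2 - 14*h + 9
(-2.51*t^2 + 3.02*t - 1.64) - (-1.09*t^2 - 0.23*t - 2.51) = -1.42*t^2 + 3.25*t + 0.87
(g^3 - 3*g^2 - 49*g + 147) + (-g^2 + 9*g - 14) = g^3 - 4*g^2 - 40*g + 133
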